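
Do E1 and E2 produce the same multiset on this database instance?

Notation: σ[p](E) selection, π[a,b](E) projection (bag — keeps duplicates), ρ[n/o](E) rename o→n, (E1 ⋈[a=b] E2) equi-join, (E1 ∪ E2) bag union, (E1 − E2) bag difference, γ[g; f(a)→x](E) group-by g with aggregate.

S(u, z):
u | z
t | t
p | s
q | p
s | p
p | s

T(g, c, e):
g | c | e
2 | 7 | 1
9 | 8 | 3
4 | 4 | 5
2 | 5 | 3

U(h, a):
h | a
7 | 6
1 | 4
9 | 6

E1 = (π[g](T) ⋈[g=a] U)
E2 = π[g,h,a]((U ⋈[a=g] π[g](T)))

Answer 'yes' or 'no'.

E1 row counts bottom-up:
  T → 4
  π[g](T) → 4
  U → 3
  (π[g](T) ⋈[g=a] U) → 1
E2 row counts bottom-up:
  U → 3
  T → 4
  π[g](T) → 4
  (U ⋈[a=g] π[g](T)) → 1
  π[g,h,a]((U ⋈[a=g] π[g](T))) → 1

E1 and E2 produce the same multiset:
g | h | a
4 | 1 | 4

yes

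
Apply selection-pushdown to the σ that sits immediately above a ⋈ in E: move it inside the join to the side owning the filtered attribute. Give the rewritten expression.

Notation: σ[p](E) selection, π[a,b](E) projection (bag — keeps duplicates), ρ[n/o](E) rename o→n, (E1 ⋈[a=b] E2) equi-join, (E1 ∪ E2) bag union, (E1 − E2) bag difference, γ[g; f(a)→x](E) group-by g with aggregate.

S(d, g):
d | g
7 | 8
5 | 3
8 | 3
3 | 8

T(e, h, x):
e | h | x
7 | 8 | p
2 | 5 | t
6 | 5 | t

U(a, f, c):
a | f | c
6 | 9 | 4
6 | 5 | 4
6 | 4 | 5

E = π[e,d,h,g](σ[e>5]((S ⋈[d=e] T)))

σ filters on e, owned by the right side.
E' = π[e,d,h,g]((S ⋈[d=e] σ[e>5](T)))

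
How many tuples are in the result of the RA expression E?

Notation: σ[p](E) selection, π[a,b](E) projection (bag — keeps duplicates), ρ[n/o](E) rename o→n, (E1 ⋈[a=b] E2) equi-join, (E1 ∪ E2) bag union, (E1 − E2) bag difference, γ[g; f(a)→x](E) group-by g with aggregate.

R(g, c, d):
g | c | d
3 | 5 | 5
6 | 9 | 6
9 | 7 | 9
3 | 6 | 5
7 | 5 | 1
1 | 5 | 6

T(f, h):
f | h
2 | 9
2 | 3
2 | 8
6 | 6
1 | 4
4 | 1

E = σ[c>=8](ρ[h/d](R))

Subexpression sizes:
  R → 6
  ρ[h/d](R) → 6
  σ[c>=8](ρ[h/d](R)) → 1

|E| = 1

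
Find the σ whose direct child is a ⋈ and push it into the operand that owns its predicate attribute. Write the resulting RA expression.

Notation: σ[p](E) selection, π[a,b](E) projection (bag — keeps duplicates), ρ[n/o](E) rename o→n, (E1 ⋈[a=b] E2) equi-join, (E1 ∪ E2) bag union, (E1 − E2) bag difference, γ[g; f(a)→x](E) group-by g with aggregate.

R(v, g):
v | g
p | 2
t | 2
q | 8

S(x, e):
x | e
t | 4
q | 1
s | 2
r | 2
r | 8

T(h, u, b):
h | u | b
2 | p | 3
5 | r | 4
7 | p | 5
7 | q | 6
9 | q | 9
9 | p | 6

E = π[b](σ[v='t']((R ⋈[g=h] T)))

σ filters on v, owned by the left side.
E' = π[b]((σ[v='t'](R) ⋈[g=h] T))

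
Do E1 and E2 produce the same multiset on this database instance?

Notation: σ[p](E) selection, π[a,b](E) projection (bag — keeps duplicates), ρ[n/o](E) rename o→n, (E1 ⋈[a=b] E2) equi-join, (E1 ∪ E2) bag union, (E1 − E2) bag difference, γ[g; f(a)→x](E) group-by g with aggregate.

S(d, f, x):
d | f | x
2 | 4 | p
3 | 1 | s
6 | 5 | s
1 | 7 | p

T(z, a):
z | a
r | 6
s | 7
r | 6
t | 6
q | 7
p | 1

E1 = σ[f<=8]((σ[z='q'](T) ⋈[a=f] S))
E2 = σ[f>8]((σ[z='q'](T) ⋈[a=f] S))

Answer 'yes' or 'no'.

E1 per-node cardinality:
  T → 6
  σ[z='q'](T) → 1
  S → 4
  (σ[z='q'](T) ⋈[a=f] S) → 1
  σ[f<=8]((σ[z='q'](T) ⋈[a=f] S)) → 1
E2 per-node cardinality:
  T → 6
  σ[z='q'](T) → 1
  S → 4
  (σ[z='q'](T) ⋈[a=f] S) → 1
  σ[f>8]((σ[z='q'](T) ⋈[a=f] S)) → 0

E1 result:
z | a | d | f | x
q | 7 | 1 | 7 | p
E2 result:
z | a | d | f | x
(0 rows)
Witness: ('q', 7, 1, 7, 'p') appears 1× in E1 but 0× in E2.

no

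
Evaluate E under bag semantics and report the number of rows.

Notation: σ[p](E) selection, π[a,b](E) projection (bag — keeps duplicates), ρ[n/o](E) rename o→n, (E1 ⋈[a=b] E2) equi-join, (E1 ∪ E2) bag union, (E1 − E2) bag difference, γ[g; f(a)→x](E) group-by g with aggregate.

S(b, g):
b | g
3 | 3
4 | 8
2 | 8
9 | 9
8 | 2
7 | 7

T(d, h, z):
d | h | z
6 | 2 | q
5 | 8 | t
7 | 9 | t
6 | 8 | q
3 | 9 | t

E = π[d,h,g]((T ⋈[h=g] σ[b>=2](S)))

Row counts bottom-up:
  T → 5
  S → 6
  σ[b>=2](S) → 6
  (T ⋈[h=g] σ[b>=2](S)) → 7
  π[d,h,g]((T ⋈[h=g] σ[b>=2](S))) → 7

|E| = 7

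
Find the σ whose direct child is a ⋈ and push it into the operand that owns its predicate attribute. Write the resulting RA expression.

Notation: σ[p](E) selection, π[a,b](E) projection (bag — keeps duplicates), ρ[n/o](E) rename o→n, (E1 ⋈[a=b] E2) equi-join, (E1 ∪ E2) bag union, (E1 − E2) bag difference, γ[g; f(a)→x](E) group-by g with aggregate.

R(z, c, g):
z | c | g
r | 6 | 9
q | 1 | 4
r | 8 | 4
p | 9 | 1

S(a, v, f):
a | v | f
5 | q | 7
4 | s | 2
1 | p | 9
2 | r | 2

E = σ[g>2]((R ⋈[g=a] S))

σ filters on g, owned by the left side.
E' = (σ[g>2](R) ⋈[g=a] S)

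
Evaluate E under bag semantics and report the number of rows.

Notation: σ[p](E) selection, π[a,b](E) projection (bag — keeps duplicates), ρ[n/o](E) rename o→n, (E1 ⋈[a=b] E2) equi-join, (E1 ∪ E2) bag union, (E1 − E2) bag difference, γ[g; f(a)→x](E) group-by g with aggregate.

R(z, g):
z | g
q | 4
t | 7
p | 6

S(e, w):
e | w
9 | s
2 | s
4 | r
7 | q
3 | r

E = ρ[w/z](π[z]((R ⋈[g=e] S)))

Stepwise |·|:
  R → 3
  S → 5
  (R ⋈[g=e] S) → 2
  π[z]((R ⋈[g=e] S)) → 2
  ρ[w/z](π[z]((R ⋈[g=e] S))) → 2

|E| = 2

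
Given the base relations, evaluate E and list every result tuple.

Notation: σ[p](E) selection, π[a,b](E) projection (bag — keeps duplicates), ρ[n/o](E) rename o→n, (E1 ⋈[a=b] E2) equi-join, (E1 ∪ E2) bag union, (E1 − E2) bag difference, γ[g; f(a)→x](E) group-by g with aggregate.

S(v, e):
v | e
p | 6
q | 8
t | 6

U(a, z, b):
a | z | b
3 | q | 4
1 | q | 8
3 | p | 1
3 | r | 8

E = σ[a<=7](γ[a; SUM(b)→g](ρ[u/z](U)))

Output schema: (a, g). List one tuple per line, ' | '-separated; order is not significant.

Per-node cardinality:
  U → 4
  ρ[u/z](U) → 4
  γ[a; SUM(b)→g](ρ[u/z](U)) → 2
  σ[a<=7](γ[a; SUM(b)→g](ρ[u/z](U))) → 2

== RESULT ==
a | g
1 | 8
3 | 13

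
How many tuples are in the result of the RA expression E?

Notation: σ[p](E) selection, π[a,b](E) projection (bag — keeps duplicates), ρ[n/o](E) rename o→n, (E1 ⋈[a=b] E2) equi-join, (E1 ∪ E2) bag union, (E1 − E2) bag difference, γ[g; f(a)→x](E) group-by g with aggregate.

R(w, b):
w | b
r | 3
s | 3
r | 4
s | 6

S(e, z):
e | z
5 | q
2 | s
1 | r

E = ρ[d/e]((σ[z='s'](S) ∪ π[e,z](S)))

Per-node cardinality:
  S → 3
  σ[z='s'](S) → 1
  S → 3
  π[e,z](S) → 3
  (σ[z='s'](S) ∪ π[e,z](S)) → 4
  ρ[d/e]((σ[z='s'](S) ∪ π[e,z](S))) → 4

|E| = 4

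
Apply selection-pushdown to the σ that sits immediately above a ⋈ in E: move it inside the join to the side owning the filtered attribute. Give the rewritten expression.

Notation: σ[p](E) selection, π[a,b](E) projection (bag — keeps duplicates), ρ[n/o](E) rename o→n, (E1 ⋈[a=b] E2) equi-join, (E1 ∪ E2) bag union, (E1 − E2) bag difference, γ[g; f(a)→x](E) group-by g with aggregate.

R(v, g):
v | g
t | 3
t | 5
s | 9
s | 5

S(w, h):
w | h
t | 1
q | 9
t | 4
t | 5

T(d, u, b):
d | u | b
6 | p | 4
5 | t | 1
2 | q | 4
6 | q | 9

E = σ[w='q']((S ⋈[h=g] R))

σ filters on w, owned by the left side.
E' = (σ[w='q'](S) ⋈[h=g] R)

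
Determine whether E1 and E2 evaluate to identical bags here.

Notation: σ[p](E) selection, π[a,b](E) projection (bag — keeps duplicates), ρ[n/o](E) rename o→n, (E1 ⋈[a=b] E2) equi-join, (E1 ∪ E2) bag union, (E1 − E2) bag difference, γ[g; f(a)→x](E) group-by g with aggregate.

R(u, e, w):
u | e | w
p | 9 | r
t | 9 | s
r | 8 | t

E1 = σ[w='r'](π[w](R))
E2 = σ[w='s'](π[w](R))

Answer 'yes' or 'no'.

E1 row counts bottom-up:
  R → 3
  π[w](R) → 3
  σ[w='r'](π[w](R)) → 1
E2 row counts bottom-up:
  R → 3
  π[w](R) → 3
  σ[w='s'](π[w](R)) → 1

E1 result:
w
r
E2 result:
w
s
Witness: ('s',) appears 0× in E1 but 1× in E2.

no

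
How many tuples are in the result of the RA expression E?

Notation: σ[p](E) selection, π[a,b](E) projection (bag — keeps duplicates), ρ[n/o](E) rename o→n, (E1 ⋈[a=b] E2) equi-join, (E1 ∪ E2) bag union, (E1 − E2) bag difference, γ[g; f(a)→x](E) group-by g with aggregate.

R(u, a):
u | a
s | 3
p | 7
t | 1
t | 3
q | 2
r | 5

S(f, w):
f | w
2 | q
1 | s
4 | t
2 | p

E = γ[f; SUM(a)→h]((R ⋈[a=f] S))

Subexpression sizes:
  R → 6
  S → 4
  (R ⋈[a=f] S) → 3
  γ[f; SUM(a)→h]((R ⋈[a=f] S)) → 2

|E| = 2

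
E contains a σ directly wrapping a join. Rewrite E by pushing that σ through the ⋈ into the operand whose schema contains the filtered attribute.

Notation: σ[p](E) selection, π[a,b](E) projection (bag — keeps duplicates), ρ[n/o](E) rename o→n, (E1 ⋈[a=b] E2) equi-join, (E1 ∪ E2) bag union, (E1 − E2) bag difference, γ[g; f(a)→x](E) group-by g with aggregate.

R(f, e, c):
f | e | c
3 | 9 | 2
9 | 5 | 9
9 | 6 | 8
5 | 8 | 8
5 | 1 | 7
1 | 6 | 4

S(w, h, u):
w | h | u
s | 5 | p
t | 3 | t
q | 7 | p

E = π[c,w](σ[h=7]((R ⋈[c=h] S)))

σ filters on h, owned by the right side.
E' = π[c,w]((R ⋈[c=h] σ[h=7](S)))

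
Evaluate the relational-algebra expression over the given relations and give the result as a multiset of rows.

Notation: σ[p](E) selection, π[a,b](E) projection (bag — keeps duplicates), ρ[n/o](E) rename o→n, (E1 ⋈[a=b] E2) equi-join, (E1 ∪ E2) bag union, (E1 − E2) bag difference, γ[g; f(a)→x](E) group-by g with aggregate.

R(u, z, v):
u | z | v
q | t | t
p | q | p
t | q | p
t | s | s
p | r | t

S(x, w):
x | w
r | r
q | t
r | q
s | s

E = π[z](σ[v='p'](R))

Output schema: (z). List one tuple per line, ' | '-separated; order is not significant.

Stepwise |·|:
  R → 5
  σ[v='p'](R) → 2
  π[z](σ[v='p'](R)) → 2

== RESULT ==
z
q
q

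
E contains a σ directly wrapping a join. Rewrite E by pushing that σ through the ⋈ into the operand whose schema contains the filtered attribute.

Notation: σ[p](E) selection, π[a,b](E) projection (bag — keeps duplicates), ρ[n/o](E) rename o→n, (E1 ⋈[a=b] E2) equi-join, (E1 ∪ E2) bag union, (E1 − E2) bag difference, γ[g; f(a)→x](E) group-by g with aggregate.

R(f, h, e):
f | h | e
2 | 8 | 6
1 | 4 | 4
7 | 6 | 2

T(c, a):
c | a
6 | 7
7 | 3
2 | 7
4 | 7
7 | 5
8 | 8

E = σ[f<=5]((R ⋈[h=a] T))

σ filters on f, owned by the left side.
E' = (σ[f<=5](R) ⋈[h=a] T)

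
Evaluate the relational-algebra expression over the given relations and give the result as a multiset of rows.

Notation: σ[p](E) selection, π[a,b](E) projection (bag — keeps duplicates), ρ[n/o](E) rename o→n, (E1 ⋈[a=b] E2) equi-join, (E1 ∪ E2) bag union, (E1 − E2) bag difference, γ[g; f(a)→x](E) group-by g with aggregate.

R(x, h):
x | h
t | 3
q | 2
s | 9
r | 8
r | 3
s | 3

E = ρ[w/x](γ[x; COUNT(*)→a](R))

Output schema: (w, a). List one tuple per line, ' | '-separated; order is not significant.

Row counts bottom-up:
  R → 6
  γ[x; COUNT(*)→a](R) → 4
  ρ[w/x](γ[x; COUNT(*)→a](R)) → 4

== RESULT ==
w | a
q | 1
r | 2
s | 2
t | 1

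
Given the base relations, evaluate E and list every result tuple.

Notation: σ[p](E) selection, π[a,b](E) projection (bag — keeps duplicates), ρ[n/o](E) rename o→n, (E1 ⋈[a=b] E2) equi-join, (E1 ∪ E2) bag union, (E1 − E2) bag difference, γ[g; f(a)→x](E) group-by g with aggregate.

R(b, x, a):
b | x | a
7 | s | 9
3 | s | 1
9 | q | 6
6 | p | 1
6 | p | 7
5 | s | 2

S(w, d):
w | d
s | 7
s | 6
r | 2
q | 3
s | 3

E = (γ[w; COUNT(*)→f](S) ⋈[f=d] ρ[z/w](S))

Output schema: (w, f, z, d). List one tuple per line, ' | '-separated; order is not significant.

Subexpression sizes:
  S → 5
  γ[w; COUNT(*)→f](S) → 3
  S → 5
  ρ[z/w](S) → 5
  (γ[w; COUNT(*)→f](S) ⋈[f=d] ρ[z/w](S)) → 2

== RESULT ==
w | f | z | d
s | 3 | q | 3
s | 3 | s | 3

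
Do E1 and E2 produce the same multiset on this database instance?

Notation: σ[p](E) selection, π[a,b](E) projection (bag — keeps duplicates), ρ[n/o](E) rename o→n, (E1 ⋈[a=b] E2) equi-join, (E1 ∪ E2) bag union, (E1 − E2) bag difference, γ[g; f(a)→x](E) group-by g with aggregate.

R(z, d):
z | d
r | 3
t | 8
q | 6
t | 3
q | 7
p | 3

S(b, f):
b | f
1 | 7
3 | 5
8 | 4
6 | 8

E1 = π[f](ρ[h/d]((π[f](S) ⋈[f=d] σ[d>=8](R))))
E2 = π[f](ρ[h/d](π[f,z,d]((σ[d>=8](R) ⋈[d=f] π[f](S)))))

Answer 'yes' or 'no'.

E1 row counts bottom-up:
  S → 4
  π[f](S) → 4
  R → 6
  σ[d>=8](R) → 1
  (π[f](S) ⋈[f=d] σ[d>=8](R)) → 1
  ρ[h/d]((π[f](S) ⋈[f=d] σ[d>=8](R))) → 1
  π[f](ρ[h/d]((π[f](S) ⋈[f=d] σ[d>=8](R)))) → 1
E2 row counts bottom-up:
  R → 6
  σ[d>=8](R) → 1
  S → 4
  π[f](S) → 4
  (σ[d>=8](R) ⋈[d=f] π[f](S)) → 1
  π[f,z,d]((σ[d>=8](R) ⋈[d=f] π[f](S))) → 1
  ρ[h/d](π[f,z,d]((σ[d>=8](R) ⋈[d=f] π[f](S)))) → 1
  π[f](ρ[h/d](π[f,z,d]((σ[d>=8](R) ⋈[d=f] π[f](S))))) → 1

E1 and E2 produce the same multiset:
f
8

yes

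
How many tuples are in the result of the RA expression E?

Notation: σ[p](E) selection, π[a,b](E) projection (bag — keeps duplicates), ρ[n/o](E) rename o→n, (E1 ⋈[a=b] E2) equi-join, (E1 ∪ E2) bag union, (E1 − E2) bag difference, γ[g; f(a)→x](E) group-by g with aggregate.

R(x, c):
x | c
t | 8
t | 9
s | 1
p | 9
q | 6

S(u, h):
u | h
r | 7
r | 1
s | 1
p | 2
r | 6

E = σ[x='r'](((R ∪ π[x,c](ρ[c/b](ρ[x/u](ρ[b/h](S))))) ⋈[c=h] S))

Stepwise |·|:
  R → 5
  S → 5
  ρ[b/h](S) → 5
  ρ[x/u](ρ[b/h](S)) → 5
  ρ[c/b](ρ[x/u](ρ[b/h](S))) → 5
  π[x,c](ρ[c/b](ρ[x/u](ρ[b/h](S)))) → 5
  (R ∪ π[x,c](ρ[c/b](ρ[x/u](ρ[b/h](S))))) → 10
  S → 5
  ((R ∪ π[x,c](ρ[c/b](ρ[x/u](ρ[b/h](S))))) ⋈[c=h] S) → 10
  σ[x='r'](((R ∪ π[x,c](ρ[c/b](ρ[x/u](ρ[b/h](S))))) ⋈[c=h] S)) → 4

|E| = 4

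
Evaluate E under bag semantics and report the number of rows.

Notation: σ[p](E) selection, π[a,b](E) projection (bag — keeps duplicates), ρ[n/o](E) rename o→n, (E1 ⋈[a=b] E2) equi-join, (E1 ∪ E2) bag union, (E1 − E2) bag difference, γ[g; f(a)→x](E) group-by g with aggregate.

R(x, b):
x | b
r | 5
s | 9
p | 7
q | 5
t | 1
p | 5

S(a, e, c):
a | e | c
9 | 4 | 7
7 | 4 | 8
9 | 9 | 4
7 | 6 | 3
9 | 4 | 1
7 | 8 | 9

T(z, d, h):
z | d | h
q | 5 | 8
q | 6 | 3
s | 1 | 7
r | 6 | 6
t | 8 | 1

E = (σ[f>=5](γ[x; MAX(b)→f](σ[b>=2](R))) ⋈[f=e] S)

Row counts bottom-up:
  R → 6
  σ[b>=2](R) → 5
  γ[x; MAX(b)→f](σ[b>=2](R)) → 4
  σ[f>=5](γ[x; MAX(b)→f](σ[b>=2](R))) → 4
  S → 6
  (σ[f>=5](γ[x; MAX(b)→f](σ[b>=2](R))) ⋈[f=e] S) → 1

|E| = 1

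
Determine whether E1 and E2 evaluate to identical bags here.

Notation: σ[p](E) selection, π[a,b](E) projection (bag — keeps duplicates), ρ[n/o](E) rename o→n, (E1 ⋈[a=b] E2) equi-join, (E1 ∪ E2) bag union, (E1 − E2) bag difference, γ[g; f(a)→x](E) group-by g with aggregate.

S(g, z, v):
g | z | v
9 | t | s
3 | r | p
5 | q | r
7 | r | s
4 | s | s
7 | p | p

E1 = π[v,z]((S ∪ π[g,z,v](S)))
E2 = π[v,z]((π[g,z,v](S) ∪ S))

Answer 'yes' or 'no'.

E1 per-node cardinality:
  S → 6
  S → 6
  π[g,z,v](S) → 6
  (S ∪ π[g,z,v](S)) → 12
  π[v,z]((S ∪ π[g,z,v](S))) → 12
E2 per-node cardinality:
  S → 6
  π[g,z,v](S) → 6
  S → 6
  (π[g,z,v](S) ∪ S) → 12
  π[v,z]((π[g,z,v](S) ∪ S)) → 12

E1 and E2 produce the same multiset:
v | z
p | p
p | p
p | r
p | r
r | q
r | q
s | r
s | r
s | s
s | s
s | t
s | t

yes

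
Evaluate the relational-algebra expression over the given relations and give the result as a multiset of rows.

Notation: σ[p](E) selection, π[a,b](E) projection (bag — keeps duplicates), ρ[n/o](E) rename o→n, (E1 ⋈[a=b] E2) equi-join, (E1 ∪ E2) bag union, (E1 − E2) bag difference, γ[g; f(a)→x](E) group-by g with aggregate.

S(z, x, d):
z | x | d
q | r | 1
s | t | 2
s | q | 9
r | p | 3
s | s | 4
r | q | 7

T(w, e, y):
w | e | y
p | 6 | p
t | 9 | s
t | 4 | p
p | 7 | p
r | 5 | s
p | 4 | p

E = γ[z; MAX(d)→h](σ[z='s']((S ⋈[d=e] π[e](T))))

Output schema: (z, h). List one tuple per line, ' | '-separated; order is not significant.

Row counts bottom-up:
  S → 6
  T → 6
  π[e](T) → 6
  (S ⋈[d=e] π[e](T)) → 4
  σ[z='s']((S ⋈[d=e] π[e](T))) → 3
  γ[z; MAX(d)→h](σ[z='s']((S ⋈[d=e] π[e](T)))) → 1

== RESULT ==
z | h
s | 9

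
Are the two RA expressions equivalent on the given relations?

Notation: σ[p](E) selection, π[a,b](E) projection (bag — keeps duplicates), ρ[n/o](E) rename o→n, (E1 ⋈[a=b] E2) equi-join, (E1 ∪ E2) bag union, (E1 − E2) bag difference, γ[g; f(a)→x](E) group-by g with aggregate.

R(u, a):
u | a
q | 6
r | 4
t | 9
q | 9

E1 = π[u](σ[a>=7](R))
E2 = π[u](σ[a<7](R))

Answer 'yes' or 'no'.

E1 stepwise |·|:
  R → 4
  σ[a>=7](R) → 2
  π[u](σ[a>=7](R)) → 2
E2 stepwise |·|:
  R → 4
  σ[a<7](R) → 2
  π[u](σ[a<7](R)) → 2

E1 result:
u
q
t
E2 result:
u
q
r
Witness: ('t',) appears 1× in E1 but 0× in E2.

no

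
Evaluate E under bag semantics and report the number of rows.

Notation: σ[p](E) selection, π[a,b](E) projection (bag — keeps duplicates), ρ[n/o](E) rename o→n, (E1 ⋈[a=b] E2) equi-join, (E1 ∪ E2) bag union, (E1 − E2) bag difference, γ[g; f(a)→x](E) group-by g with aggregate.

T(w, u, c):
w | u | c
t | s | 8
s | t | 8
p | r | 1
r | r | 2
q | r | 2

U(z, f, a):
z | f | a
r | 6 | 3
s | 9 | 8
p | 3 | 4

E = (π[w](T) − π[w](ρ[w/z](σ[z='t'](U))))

Row counts bottom-up:
  T → 5
  π[w](T) → 5
  U → 3
  σ[z='t'](U) → 0
  ρ[w/z](σ[z='t'](U)) → 0
  π[w](ρ[w/z](σ[z='t'](U))) → 0
  (π[w](T) − π[w](ρ[w/z](σ[z='t'](U)))) → 5

|E| = 5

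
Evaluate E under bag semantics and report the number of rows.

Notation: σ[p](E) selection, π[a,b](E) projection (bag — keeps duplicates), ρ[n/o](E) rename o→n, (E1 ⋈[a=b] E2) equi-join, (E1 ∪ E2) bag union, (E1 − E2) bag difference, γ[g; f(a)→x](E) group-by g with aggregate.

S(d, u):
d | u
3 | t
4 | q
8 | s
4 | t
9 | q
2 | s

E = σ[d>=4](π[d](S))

Row counts bottom-up:
  S → 6
  π[d](S) → 6
  σ[d>=4](π[d](S)) → 4

|E| = 4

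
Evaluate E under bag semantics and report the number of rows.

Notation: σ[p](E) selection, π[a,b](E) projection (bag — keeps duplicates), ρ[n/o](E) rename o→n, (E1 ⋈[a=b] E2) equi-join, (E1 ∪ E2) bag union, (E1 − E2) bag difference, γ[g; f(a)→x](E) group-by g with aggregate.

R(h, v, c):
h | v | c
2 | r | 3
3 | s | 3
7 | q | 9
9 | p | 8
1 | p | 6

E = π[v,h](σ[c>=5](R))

Row counts bottom-up:
  R → 5
  σ[c>=5](R) → 3
  π[v,h](σ[c>=5](R)) → 3

|E| = 3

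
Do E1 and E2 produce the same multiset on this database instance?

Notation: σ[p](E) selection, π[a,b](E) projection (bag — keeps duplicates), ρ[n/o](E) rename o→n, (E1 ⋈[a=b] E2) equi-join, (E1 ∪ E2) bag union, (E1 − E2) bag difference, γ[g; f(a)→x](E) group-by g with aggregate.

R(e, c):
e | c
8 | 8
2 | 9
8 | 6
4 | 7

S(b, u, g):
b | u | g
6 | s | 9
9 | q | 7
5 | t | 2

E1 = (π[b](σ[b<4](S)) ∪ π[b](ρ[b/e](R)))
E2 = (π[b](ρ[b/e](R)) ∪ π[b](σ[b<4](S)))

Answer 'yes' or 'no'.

E1 per-node cardinality:
  S → 3
  σ[b<4](S) → 0
  π[b](σ[b<4](S)) → 0
  R → 4
  ρ[b/e](R) → 4
  π[b](ρ[b/e](R)) → 4
  (π[b](σ[b<4](S)) ∪ π[b](ρ[b/e](R))) → 4
E2 per-node cardinality:
  R → 4
  ρ[b/e](R) → 4
  π[b](ρ[b/e](R)) → 4
  S → 3
  σ[b<4](S) → 0
  π[b](σ[b<4](S)) → 0
  (π[b](ρ[b/e](R)) ∪ π[b](σ[b<4](S))) → 4

E1 and E2 produce the same multiset:
b
2
4
8
8

yes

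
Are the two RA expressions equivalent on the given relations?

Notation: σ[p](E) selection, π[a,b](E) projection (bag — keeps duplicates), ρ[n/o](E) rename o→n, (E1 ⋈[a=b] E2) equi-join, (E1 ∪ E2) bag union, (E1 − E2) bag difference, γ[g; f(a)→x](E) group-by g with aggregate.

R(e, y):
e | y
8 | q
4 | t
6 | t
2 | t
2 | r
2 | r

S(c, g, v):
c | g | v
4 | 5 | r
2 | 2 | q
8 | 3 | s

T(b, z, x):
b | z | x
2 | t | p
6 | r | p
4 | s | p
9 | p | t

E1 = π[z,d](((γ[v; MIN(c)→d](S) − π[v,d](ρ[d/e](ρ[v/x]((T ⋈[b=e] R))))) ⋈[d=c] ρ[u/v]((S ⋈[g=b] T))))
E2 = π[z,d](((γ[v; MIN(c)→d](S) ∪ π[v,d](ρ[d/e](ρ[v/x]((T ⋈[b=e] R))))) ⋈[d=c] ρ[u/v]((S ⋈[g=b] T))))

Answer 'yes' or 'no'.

E1 row counts bottom-up:
  S → 3
  γ[v; MIN(c)→d](S) → 3
  T → 4
  R → 6
  (T ⋈[b=e] R) → 5
  ρ[v/x]((T ⋈[b=e] R)) → 5
  ρ[d/e](ρ[v/x]((T ⋈[b=e] R))) → 5
  π[v,d](ρ[d/e](ρ[v/x]((T ⋈[b=e] R)))) → 5
  (γ[v; MIN(c)→d](S) − π[v,d](ρ[d/e](ρ[v/x]((T ⋈[b=e] R))))) → 3
  S → 3
  T → 4
  (S ⋈[g=b] T) → 1
  ρ[u/v]((S ⋈[g=b] T)) → 1
  ((γ[v; MIN(c)→d](S) − π[v,d](ρ[d/e](ρ[v/x]((T ⋈[b=e] R))))) ⋈[d=c] ρ[u/v]((S ⋈[g=b] T))) → 1
  π[z,d](((γ[v; MIN(c)→d](S) − π[v,d](ρ[d/e](ρ[v/x]((T ⋈[b=e] R))))) ⋈[d=c] ρ[u/v]((S ⋈[g=b] T)))) → 1
E2 row counts bottom-up:
  S → 3
  γ[v; MIN(c)→d](S) → 3
  T → 4
  R → 6
  (T ⋈[b=e] R) → 5
  ρ[v/x]((T ⋈[b=e] R)) → 5
  ρ[d/e](ρ[v/x]((T ⋈[b=e] R))) → 5
  π[v,d](ρ[d/e](ρ[v/x]((T ⋈[b=e] R)))) → 5
  (γ[v; MIN(c)→d](S) ∪ π[v,d](ρ[d/e](ρ[v/x]((T ⋈[b=e] R))))) → 8
  S → 3
  T → 4
  (S ⋈[g=b] T) → 1
  ρ[u/v]((S ⋈[g=b] T)) → 1
  ((γ[v; MIN(c)→d](S) ∪ π[v,d](ρ[d/e](ρ[v/x]((T ⋈[b=e] R))))) ⋈[d=c] ρ[u/v]((S ⋈[g=b] T))) → 4
  π[z,d](((γ[v; MIN(c)→d](S) ∪ π[v,d](ρ[d/e](ρ[v/x]((T ⋈[b=e] R))))) ⋈[d=c] ρ[u/v]((S ⋈[g=b] T)))) → 4

E1 result:
z | d
t | 2
E2 result:
z | d
t | 2
t | 2
t | 2
t | 2
Witness: ('t', 2) appears 1× in E1 but 4× in E2.

no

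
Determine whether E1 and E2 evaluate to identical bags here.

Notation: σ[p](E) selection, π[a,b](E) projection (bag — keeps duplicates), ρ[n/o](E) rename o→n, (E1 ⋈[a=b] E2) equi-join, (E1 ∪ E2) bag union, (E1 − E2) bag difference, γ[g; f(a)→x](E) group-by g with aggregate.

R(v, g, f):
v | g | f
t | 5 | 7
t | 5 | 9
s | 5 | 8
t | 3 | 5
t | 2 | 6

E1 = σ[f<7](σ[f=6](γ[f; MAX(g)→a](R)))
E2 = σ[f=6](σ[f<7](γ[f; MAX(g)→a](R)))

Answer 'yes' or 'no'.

E1 subexpression sizes:
  R → 5
  γ[f; MAX(g)→a](R) → 5
  σ[f=6](γ[f; MAX(g)→a](R)) → 1
  σ[f<7](σ[f=6](γ[f; MAX(g)→a](R))) → 1
E2 subexpression sizes:
  R → 5
  γ[f; MAX(g)→a](R) → 5
  σ[f<7](γ[f; MAX(g)→a](R)) → 2
  σ[f=6](σ[f<7](γ[f; MAX(g)→a](R))) → 1

E1 and E2 produce the same multiset:
f | a
6 | 2

yes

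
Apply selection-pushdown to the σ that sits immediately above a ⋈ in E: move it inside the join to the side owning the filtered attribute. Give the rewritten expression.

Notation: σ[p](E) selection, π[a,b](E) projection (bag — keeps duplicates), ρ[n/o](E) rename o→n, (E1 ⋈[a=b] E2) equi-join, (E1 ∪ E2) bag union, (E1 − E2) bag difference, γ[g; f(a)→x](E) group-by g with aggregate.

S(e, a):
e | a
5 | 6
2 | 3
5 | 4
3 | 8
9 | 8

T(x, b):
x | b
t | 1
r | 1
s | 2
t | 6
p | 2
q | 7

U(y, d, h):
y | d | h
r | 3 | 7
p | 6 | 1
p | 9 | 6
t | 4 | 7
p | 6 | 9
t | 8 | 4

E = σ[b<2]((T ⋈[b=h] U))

σ filters on b, owned by the left side.
E' = (σ[b<2](T) ⋈[b=h] U)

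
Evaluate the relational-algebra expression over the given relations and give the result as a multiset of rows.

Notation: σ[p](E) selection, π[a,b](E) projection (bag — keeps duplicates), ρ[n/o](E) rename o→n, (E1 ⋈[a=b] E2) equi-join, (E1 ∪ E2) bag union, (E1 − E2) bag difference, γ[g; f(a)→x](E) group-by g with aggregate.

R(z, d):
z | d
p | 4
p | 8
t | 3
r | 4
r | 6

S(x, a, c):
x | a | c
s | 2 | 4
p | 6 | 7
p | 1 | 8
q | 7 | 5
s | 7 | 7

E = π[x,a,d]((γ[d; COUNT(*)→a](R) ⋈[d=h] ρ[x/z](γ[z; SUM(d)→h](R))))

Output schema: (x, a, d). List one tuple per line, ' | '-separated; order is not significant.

Per-node cardinality:
  R → 5
  γ[d; COUNT(*)→a](R) → 4
  R → 5
  γ[z; SUM(d)→h](R) → 3
  ρ[x/z](γ[z; SUM(d)→h](R)) → 3
  (γ[d; COUNT(*)→a](R) ⋈[d=h] ρ[x/z](γ[z; SUM(d)→h](R))) → 1
  π[x,a,d]((γ[d; COUNT(*)→a](R) ⋈[d=h] ρ[x/z](γ[z; SUM(d)→h](R)))) → 1

== RESULT ==
x | a | d
t | 1 | 3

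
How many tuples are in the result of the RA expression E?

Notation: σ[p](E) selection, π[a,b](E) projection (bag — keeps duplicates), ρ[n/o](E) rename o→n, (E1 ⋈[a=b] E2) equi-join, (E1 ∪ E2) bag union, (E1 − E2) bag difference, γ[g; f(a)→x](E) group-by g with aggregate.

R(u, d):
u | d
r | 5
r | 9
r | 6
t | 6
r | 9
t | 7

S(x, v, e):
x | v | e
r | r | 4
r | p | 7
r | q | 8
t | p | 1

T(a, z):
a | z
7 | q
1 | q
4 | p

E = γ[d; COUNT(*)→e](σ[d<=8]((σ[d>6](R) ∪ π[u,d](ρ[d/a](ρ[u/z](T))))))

Per-node cardinality:
  R → 6
  σ[d>6](R) → 3
  T → 3
  ρ[u/z](T) → 3
  ρ[d/a](ρ[u/z](T)) → 3
  π[u,d](ρ[d/a](ρ[u/z](T))) → 3
  (σ[d>6](R) ∪ π[u,d](ρ[d/a](ρ[u/z](T)))) → 6
  σ[d<=8]((σ[d>6](R) ∪ π[u,d](ρ[d/a](ρ[u/z](T))))) → 4
  γ[d; COUNT(*)→e](σ[d<=8]((σ[d>6](R) ∪ π[u,d](ρ[d/a](ρ[u/z](T)))))) → 3

|E| = 3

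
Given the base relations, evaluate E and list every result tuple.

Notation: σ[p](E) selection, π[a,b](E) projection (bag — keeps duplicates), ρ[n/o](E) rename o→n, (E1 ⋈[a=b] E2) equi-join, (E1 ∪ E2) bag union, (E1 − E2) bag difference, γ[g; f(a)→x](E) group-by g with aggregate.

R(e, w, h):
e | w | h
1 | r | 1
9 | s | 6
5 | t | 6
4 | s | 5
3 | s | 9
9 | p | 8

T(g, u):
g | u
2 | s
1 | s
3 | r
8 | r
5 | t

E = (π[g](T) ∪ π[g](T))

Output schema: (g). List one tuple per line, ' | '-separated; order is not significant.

Per-node cardinality:
  T → 5
  π[g](T) → 5
  T → 5
  π[g](T) → 5
  (π[g](T) ∪ π[g](T)) → 10

== RESULT ==
g
1
1
2
2
3
3
5
5
8
8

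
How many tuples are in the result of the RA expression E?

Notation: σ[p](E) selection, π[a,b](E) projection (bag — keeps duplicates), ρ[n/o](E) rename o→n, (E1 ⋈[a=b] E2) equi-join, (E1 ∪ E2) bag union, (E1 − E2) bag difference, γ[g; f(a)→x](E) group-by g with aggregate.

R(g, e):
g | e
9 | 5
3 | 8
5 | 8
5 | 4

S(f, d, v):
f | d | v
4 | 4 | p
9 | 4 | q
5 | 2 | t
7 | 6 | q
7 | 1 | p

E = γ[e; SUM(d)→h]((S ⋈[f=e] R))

Row counts bottom-up:
  S → 5
  R → 4
  (S ⋈[f=e] R) → 2
  γ[e; SUM(d)→h]((S ⋈[f=e] R)) → 2

|E| = 2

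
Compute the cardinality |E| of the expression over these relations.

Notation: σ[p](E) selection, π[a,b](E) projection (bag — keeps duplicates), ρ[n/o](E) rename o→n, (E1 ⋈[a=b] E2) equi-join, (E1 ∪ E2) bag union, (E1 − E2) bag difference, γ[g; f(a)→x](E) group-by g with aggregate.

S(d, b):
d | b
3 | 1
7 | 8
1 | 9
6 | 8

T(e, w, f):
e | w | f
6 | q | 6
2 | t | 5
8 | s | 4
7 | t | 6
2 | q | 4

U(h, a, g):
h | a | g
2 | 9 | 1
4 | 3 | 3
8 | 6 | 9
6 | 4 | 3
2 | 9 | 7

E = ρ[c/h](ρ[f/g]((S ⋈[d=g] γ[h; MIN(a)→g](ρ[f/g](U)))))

Stepwise |·|:
  S → 4
  U → 5
  ρ[f/g](U) → 5
  γ[h; MIN(a)→g](ρ[f/g](U)) → 4
  (S ⋈[d=g] γ[h; MIN(a)→g](ρ[f/g](U))) → 2
  ρ[f/g]((S ⋈[d=g] γ[h; MIN(a)→g](ρ[f/g](U)))) → 2
  ρ[c/h](ρ[f/g]((S ⋈[d=g] γ[h; MIN(a)→g](ρ[f/g](U))))) → 2

|E| = 2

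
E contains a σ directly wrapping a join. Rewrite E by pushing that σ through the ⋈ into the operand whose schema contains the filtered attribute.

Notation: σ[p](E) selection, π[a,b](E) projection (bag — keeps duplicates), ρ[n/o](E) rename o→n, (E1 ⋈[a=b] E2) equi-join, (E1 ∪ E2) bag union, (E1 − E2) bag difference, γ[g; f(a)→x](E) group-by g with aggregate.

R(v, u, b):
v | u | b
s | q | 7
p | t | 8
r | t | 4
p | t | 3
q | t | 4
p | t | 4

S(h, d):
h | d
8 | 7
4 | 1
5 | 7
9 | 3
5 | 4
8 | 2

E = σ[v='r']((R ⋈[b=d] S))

σ filters on v, owned by the left side.
E' = (σ[v='r'](R) ⋈[b=d] S)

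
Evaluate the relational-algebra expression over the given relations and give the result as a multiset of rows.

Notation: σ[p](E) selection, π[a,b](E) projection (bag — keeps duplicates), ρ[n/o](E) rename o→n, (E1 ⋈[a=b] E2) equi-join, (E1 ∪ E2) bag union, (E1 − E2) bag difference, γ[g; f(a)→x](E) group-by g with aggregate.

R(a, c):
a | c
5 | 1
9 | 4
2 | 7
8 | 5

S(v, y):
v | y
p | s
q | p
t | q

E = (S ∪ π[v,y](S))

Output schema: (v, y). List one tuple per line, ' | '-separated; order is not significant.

Row counts bottom-up:
  S → 3
  S → 3
  π[v,y](S) → 3
  (S ∪ π[v,y](S)) → 6

== RESULT ==
v | y
p | s
p | s
q | p
q | p
t | q
t | q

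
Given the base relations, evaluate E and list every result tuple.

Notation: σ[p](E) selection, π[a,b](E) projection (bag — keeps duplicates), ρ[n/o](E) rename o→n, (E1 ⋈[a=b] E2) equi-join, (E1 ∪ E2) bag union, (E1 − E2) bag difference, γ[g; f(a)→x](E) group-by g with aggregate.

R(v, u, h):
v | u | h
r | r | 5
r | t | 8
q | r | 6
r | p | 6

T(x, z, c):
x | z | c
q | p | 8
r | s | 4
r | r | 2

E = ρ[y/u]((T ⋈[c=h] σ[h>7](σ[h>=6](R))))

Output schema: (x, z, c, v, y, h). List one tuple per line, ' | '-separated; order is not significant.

Stepwise |·|:
  T → 3
  R → 4
  σ[h>=6](R) → 3
  σ[h>7](σ[h>=6](R)) → 1
  (T ⋈[c=h] σ[h>7](σ[h>=6](R))) → 1
  ρ[y/u]((T ⋈[c=h] σ[h>7](σ[h>=6](R)))) → 1

== RESULT ==
x | z | c | v | y | h
q | p | 8 | r | t | 8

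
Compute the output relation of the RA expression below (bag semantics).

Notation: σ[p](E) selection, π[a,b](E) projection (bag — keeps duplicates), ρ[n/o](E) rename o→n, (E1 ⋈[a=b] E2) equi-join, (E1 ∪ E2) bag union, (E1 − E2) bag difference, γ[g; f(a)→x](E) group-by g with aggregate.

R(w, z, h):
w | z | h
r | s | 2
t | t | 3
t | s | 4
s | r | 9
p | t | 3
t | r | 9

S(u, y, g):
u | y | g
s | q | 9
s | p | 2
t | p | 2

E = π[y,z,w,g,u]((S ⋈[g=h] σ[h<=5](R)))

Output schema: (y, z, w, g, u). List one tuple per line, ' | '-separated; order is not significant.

Per-node cardinality:
  S → 3
  R → 6
  σ[h<=5](R) → 4
  (S ⋈[g=h] σ[h<=5](R)) → 2
  π[y,z,w,g,u]((S ⋈[g=h] σ[h<=5](R))) → 2

== RESULT ==
y | z | w | g | u
p | s | r | 2 | s
p | s | r | 2 | t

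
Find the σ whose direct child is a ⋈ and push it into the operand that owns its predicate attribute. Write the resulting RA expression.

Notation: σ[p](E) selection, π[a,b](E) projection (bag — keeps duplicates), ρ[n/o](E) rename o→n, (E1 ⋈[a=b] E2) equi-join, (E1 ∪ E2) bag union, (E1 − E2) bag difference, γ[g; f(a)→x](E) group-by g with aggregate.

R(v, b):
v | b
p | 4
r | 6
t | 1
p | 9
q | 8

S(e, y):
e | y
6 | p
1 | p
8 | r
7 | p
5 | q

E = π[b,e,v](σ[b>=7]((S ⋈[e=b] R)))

σ filters on b, owned by the right side.
E' = π[b,e,v]((S ⋈[e=b] σ[b>=7](R)))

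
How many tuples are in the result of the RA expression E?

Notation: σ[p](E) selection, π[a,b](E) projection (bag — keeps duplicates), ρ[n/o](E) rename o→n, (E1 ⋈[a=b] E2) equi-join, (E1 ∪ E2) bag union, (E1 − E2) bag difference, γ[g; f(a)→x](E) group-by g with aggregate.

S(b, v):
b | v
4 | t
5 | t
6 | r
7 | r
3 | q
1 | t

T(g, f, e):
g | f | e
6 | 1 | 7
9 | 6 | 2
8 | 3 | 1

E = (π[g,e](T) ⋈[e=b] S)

Per-node cardinality:
  T → 3
  π[g,e](T) → 3
  S → 6
  (π[g,e](T) ⋈[e=b] S) → 2

|E| = 2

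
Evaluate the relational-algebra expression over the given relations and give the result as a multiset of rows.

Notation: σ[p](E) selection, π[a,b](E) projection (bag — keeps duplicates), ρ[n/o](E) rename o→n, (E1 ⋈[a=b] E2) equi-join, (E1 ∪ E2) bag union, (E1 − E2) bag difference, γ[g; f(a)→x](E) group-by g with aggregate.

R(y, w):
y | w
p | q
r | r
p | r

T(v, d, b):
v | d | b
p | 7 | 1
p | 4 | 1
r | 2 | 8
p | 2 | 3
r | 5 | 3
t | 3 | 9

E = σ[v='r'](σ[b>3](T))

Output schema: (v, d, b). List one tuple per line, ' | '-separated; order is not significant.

Stepwise |·|:
  T → 6
  σ[b>3](T) → 2
  σ[v='r'](σ[b>3](T)) → 1

== RESULT ==
v | d | b
r | 2 | 8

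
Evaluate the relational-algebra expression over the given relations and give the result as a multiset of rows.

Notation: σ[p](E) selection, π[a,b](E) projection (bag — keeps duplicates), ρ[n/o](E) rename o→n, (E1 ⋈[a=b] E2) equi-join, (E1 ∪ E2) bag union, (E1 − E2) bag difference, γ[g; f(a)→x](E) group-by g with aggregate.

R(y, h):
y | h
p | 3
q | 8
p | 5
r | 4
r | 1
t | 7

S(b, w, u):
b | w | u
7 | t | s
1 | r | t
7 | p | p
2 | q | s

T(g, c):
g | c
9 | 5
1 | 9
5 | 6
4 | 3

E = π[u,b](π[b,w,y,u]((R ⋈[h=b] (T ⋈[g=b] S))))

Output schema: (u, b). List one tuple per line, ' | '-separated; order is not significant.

Per-node cardinality:
  R → 6
  T → 4
  S → 4
  (T ⋈[g=b] S) → 1
  (R ⋈[h=b] (T ⋈[g=b] S)) → 1
  π[b,w,y,u]((R ⋈[h=b] (T ⋈[g=b] S))) → 1
  π[u,b](π[b,w,y,u]((R ⋈[h=b] (T ⋈[g=b] S)))) → 1

== RESULT ==
u | b
t | 1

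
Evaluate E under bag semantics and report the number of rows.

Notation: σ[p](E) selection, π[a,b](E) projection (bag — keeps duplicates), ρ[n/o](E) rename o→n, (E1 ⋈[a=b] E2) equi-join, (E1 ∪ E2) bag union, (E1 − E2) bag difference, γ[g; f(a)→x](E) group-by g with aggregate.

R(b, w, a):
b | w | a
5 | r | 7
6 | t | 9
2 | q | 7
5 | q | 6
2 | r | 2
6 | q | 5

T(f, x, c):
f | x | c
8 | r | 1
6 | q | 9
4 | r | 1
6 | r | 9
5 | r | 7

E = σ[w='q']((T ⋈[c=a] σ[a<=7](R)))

Per-node cardinality:
  T → 5
  R → 6
  σ[a<=7](R) → 5
  (T ⋈[c=a] σ[a<=7](R)) → 2
  σ[w='q']((T ⋈[c=a] σ[a<=7](R))) → 1

|E| = 1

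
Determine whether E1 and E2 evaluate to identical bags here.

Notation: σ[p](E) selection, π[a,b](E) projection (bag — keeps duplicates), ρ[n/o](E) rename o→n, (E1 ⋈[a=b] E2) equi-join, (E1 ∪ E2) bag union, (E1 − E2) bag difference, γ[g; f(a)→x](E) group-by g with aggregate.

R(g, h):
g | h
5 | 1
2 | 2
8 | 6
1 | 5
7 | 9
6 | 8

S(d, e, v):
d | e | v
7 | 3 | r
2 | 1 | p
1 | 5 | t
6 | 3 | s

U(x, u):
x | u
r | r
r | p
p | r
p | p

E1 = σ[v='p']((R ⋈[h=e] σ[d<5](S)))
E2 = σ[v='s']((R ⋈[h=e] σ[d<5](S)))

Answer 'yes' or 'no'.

E1 row counts bottom-up:
  R → 6
  S → 4
  σ[d<5](S) → 2
  (R ⋈[h=e] σ[d<5](S)) → 2
  σ[v='p']((R ⋈[h=e] σ[d<5](S))) → 1
E2 row counts bottom-up:
  R → 6
  S → 4
  σ[d<5](S) → 2
  (R ⋈[h=e] σ[d<5](S)) → 2
  σ[v='s']((R ⋈[h=e] σ[d<5](S))) → 0

E1 result:
g | h | d | e | v
5 | 1 | 2 | 1 | p
E2 result:
g | h | d | e | v
(0 rows)
Witness: (5, 1, 2, 1, 'p') appears 1× in E1 but 0× in E2.

no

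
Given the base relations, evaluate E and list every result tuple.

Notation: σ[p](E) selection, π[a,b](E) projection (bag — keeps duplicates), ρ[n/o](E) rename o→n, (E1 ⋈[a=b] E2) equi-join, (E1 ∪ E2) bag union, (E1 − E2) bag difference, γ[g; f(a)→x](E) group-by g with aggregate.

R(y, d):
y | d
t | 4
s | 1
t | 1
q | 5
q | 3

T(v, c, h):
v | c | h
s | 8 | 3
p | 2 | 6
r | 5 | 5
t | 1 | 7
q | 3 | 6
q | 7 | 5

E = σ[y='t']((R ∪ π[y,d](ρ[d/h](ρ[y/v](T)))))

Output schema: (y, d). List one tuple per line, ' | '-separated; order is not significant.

Subexpression sizes:
  R → 5
  T → 6
  ρ[y/v](T) → 6
  ρ[d/h](ρ[y/v](T)) → 6
  π[y,d](ρ[d/h](ρ[y/v](T))) → 6
  (R ∪ π[y,d](ρ[d/h](ρ[y/v](T)))) → 11
  σ[y='t']((R ∪ π[y,d](ρ[d/h](ρ[y/v](T))))) → 3

== RESULT ==
y | d
t | 1
t | 4
t | 7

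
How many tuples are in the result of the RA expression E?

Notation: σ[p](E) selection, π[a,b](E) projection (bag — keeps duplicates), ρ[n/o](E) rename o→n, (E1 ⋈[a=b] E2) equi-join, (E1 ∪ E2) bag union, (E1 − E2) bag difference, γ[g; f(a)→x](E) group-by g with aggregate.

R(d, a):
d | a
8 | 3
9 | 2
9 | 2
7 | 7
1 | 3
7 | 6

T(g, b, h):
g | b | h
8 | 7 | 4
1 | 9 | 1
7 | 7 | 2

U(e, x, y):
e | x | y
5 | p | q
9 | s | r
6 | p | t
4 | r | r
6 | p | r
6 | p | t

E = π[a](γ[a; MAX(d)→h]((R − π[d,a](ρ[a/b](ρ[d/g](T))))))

Stepwise |·|:
  R → 6
  T → 3
  ρ[d/g](T) → 3
  ρ[a/b](ρ[d/g](T)) → 3
  π[d,a](ρ[a/b](ρ[d/g](T))) → 3
  (R − π[d,a](ρ[a/b](ρ[d/g](T)))) → 5
  γ[a; MAX(d)→h]((R − π[d,a](ρ[a/b](ρ[d/g](T))))) → 3
  π[a](γ[a; MAX(d)→h]((R − π[d,a](ρ[a/b](ρ[d/g](T)))))) → 3

|E| = 3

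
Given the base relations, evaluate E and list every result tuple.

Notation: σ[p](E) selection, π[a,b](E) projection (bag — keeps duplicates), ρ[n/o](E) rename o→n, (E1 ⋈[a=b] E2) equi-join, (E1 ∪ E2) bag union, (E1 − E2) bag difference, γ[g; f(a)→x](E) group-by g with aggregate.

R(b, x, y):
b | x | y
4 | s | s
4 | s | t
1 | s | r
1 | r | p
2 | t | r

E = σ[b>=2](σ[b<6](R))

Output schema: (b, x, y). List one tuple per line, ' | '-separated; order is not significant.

Subexpression sizes:
  R → 5
  σ[b<6](R) → 5
  σ[b>=2](σ[b<6](R)) → 3

== RESULT ==
b | x | y
2 | t | r
4 | s | s
4 | s | t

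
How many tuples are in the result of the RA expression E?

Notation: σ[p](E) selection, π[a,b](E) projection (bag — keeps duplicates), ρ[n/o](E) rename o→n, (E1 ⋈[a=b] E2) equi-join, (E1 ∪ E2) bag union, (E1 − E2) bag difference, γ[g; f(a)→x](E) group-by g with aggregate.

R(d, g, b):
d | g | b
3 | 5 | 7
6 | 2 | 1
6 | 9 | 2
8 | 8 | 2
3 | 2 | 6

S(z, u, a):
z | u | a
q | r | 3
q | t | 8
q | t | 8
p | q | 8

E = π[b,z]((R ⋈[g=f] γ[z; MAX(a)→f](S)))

Per-node cardinality:
  R → 5
  S → 4
  γ[z; MAX(a)→f](S) → 2
  (R ⋈[g=f] γ[z; MAX(a)→f](S)) → 2
  π[b,z]((R ⋈[g=f] γ[z; MAX(a)→f](S))) → 2

|E| = 2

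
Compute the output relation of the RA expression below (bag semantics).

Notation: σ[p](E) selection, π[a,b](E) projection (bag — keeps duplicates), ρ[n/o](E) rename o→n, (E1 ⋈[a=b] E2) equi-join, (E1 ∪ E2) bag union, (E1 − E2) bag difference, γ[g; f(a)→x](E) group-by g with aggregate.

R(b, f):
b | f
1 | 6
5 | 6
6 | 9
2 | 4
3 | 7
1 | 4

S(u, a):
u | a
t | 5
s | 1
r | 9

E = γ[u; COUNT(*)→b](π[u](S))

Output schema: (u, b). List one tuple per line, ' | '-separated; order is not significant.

Per-node cardinality:
  S → 3
  π[u](S) → 3
  γ[u; COUNT(*)→b](π[u](S)) → 3

== RESULT ==
u | b
r | 1
s | 1
t | 1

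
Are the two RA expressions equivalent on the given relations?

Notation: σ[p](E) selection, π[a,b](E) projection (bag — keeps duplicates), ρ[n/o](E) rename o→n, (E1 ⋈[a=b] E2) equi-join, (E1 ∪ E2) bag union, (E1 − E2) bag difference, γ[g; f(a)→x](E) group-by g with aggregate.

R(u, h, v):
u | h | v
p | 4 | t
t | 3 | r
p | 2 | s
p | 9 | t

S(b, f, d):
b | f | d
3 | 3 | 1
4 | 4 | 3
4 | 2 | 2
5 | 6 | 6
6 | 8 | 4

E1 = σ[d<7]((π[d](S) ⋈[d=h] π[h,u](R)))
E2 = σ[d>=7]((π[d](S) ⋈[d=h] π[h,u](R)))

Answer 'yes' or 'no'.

E1 subexpression sizes:
  S → 5
  π[d](S) → 5
  R → 4
  π[h,u](R) → 4
  (π[d](S) ⋈[d=h] π[h,u](R)) → 3
  σ[d<7]((π[d](S) ⋈[d=h] π[h,u](R))) → 3
E2 subexpression sizes:
  S → 5
  π[d](S) → 5
  R → 4
  π[h,u](R) → 4
  (π[d](S) ⋈[d=h] π[h,u](R)) → 3
  σ[d>=7]((π[d](S) ⋈[d=h] π[h,u](R))) → 0

E1 result:
d | h | u
2 | 2 | p
3 | 3 | t
4 | 4 | p
E2 result:
d | h | u
(0 rows)
Witness: (4, 4, 'p') appears 1× in E1 but 0× in E2.

no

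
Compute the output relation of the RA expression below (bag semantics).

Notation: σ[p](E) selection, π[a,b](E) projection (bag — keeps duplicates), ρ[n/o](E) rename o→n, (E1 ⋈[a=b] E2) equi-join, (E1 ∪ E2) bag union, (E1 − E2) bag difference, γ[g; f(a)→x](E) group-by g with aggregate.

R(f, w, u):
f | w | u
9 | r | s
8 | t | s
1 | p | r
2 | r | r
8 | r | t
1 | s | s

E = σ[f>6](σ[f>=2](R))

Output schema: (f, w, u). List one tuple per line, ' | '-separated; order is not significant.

Row counts bottom-up:
  R → 6
  σ[f>=2](R) → 4
  σ[f>6](σ[f>=2](R)) → 3

== RESULT ==
f | w | u
8 | r | t
8 | t | s
9 | r | s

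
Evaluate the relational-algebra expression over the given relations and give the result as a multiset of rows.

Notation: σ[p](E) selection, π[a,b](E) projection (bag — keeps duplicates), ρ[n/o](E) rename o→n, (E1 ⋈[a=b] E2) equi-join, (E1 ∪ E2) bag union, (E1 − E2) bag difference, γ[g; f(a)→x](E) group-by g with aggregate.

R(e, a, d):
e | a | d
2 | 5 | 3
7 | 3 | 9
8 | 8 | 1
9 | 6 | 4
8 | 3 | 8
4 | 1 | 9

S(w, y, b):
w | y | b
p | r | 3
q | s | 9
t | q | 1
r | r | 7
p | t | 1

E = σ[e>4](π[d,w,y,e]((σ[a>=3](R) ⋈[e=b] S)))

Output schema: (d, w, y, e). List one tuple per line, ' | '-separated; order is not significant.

Per-node cardinality:
  R → 6
  σ[a>=3](R) → 5
  S → 5
  (σ[a>=3](R) ⋈[e=b] S) → 2
  π[d,w,y,e]((σ[a>=3](R) ⋈[e=b] S)) → 2
  σ[e>4](π[d,w,y,e]((σ[a>=3](R) ⋈[e=b] S))) → 2

== RESULT ==
d | w | y | e
4 | q | s | 9
9 | r | r | 7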